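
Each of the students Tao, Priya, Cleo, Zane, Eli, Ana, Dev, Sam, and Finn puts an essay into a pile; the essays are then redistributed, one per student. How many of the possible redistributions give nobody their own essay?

133496

Count assignments avoiding every fixed point. For any j of the 9 students fixed to their own essay, the other 9−j can be arranged in (9−j)! ways.
By inclusion–exclusion this is Σ_{j=0}^{9} (−1)^j C(9,j)·(9−j)!.
Computing: 362880 − 362880 + 181440 − 60480 + 15120 − 3024 + 504 − 72 + 9 − 1 = 133496.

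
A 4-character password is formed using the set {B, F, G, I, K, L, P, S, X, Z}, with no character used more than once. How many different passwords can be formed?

5040

This is a permutation of 4 out of 10: P(10,4) = 10!/6!.
10 × 9 × 8 × 7 = 5040.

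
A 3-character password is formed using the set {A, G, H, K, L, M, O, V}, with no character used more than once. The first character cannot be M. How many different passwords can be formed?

The first character has 8−1 = 7 choices (anything except M).
The remaining 2 characters are filled from the other 7 symbols without repetition: 7 × 6 = 42.
Total: 7 × 42 = 294.

294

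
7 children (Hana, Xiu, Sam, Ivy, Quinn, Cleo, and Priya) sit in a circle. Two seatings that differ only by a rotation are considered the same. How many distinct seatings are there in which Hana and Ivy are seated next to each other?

Glue Hana and Ivy into a block (2 internal orders). Seating 6 units around a circle gives (5)! arrangements.
So 2 × (5)! = 2 × 120 = 240.

240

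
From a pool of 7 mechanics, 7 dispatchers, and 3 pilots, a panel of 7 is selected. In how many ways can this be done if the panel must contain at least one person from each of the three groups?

15778

Unrestricted: C(17,7) = 19448 ways to pick any 7 of the 17.
Selections missing a whole group: no mechanics → C(10,7) = 120; no dispatchers → C(10,7) = 120; no pilots → C(14,7) = 3432.
Add back selections omitting two groups (i.e. drawn from a single group): C(7,7) + C(7,7) + C(3,7) = 2.
By inclusion–exclusion: 19448 − 3672 + 2 = 15778.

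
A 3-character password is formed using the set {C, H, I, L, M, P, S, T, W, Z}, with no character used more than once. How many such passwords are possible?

With no repetition, fill the 3 characters in order: 10 choices, then 9, down to 8.
That product is 10 × 9 × 8 = 720.

720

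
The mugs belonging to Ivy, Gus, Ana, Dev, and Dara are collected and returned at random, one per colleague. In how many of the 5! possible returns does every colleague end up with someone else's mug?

This is the derangement count D_5: permutations of 5 items with no fixed point.
By inclusion–exclusion this is Σ_{j=0}^{5} (−1)^j C(5,j)·(5−j)!.
Computing: 120 − 120 + 60 − 20 + 5 − 1 = 44.

44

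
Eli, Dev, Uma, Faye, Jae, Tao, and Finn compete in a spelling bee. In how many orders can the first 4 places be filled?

There are 7 choices for 1st place, 6 for 2nd, and so on down to 4 for position 4.
That gives 7 × 6 × 5 × 4 = 840.

840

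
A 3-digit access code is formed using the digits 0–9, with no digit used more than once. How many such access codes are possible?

720

This is a permutation of 3 out of 10: P(10,3) = 10!/7!.
10 × 9 × 8 = 720.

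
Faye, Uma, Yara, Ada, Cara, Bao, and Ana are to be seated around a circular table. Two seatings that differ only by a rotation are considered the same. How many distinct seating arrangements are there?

Fix one person's seat to break rotational symmetry; the remaining 6 people can be arranged in (6)! = 720 ways.

720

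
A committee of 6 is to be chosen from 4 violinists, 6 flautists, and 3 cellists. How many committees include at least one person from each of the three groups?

1416

Total 6-person selections from all 13: C(13,6) = 1716.
Selections missing a whole group: no violinists → C(9,6) = 84; no flautists → C(7,6) = 7; no cellists → C(10,6) = 210.
Add back selections omitting two groups (i.e. drawn from a single group): C(4,6) + C(6,6) + C(3,6) = 1.
By inclusion–exclusion: 1716 − 301 + 1 = 1416.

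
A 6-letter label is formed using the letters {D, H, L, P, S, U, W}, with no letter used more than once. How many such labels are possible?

5040

This is a permutation of 6 out of 7: P(7,6) = 7!/1!.
That product is 7 × 6 × 5 × 4 × 3 × 2 = 5040.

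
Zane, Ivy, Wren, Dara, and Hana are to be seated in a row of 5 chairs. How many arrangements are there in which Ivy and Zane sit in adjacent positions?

Place the 3 others and the Ivy-Zane pair as 4 objects in a line; the pair has 2 internal arrangements.
That gives 2 × 4! = 2 × 24 = 48.

48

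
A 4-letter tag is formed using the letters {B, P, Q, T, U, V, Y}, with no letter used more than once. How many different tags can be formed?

840

This is a permutation of 4 out of 7: P(7,4) = 7!/3!.
That product is 7 × 6 × 5 × 4 = 840.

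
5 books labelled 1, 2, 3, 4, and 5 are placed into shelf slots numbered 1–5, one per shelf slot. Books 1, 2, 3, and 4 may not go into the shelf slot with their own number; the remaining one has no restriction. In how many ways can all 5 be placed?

53

Let Aᵢ (for 1 ≤ i ≤ 4) be the placements that put book i in its forbidden shelf slot. Any j of these fix j positions, leaving (5−j)! ways to fill the rest, and there are C(4,j) ways to pick which j.
By inclusion–exclusion, the number of valid placements is Σ_{j=0}^{4} (−1)^j C(4,j)·(5−j)!.
Computing: 120 − 96 + 36 − 8 + 1 = 53.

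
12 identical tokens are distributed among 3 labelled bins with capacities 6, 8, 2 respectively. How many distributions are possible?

12

Without the upper bounds there are C(14,2) = 91 ways to split 12 among 3 bins.
Subtract solutions that violate a single cap (substitute x_i' = x_i − (cap_i+1)): x_1 ≥ 7 gives C(7,2) = 21; x_2 ≥ 9 gives C(5,2) = 10; x_3 ≥ 3 gives C(11,2) = 55. Together 86.
Add back pairs where two caps are both exceeded: 0 + 6 + 1 = 7.
By inclusion–exclusion the count is 91 − 86 + 7 = 12.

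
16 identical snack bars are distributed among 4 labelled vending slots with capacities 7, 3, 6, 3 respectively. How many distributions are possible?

20

Ignoring the caps, the number of non-negative solutions to x_1+…+x_4 = 16 is C(19,3) = 969.
Subtract solutions that violate a single cap (substitute x_i' = x_i − (cap_i+1)): x_1 ≥ 8 gives C(11,3) = 165; x_2 ≥ 4 gives C(15,3) = 455; x_3 ≥ 7 gives C(12,3) = 220; x_4 ≥ 4 gives C(15,3) = 455. Together 1295.
Add back pairs where two caps are both exceeded: 35 + 4 + 35 + 56 + 165 + 56 = 351.
Subtract triples: 0 + 1 + 0 + 4 = 5.
By inclusion–exclusion the count is 969 − 1295 + 351 − 5 = 20.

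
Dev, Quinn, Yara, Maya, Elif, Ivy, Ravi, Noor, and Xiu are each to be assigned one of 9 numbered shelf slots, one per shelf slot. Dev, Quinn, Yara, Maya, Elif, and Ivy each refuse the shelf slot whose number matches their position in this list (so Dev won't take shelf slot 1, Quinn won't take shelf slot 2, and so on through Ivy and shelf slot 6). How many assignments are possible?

183822

Let Aᵢ (for 1 ≤ i ≤ 6) be the placements that put person i in their forbidden shelf slot. Any j of these fix j positions, leaving (9−j)! ways to fill the rest, and there are C(6,j) ways to pick which j.
By inclusion–exclusion, the number of valid placements is Σ_{j=0}^{6} (−1)^j C(6,j)·(9−j)!.
Computing: 362880 − 241920 + 75600 − 14400 + 1800 − 144 + 6 = 183822.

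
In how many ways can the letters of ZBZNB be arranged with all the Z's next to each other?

12

Treat the 2 copies of Z as a single block. The multiset to arrange is then {ZZ, B, B, N}, 4 items in all.
That gives (4)!/(2!) = 12 arrangements.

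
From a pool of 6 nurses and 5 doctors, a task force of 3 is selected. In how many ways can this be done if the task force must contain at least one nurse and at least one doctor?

Total 3-person selections from all 11: C(11,3) = 165.
Subtract selections that omit an entire group: no nurses → C(5,3) = 10; no doctors → C(6,3) = 20.
Both groups omitted at once is impossible, so 165 − 30 = 135.

135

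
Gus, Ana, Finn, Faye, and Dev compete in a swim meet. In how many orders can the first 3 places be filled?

60

This is an ordered selection of 3 from 5: P(5,3).
That gives 5 × 4 × 3 = 60.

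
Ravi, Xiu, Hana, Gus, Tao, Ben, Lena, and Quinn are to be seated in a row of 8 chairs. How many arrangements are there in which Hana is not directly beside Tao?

30240

There are 8! = 40320 arrangements in all. If Hana and Tao are adjacent, merging them into one block gives 2·(7)! = 10080 arrangements.
Complementary counting: 40320 − 10080 = 30240.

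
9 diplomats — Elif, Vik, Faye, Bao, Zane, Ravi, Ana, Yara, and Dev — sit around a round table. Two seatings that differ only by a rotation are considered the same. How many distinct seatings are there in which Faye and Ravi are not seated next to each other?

30240

All circular seatings of 9 people number (8)! = 40320.
Seatings with Faye beside Ravi: treat them as a block with 2 internal orders, giving 2 × (7)! = 10080.
Subtracting, 40320 − 10080 = 30240.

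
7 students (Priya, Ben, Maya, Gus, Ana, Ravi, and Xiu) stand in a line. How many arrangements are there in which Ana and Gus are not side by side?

3600

There are 7! = 5040 arrangements in all. If Ana and Gus are adjacent, merging them into one block gives 2·(6)! = 1440 arrangements.
So 5040 − 1440 = 3600 arrangements keep them apart.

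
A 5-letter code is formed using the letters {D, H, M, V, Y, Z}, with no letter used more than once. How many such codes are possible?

Choose and order 5 of the 6 symbols: the first letter has 6 options, the next 5, and so on down to 2.
That product is 6 × 5 × 4 × 3 × 2 = 720.

720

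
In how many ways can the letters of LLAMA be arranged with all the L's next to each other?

Treat the 2 copies of L as a single block. The multiset to arrange is then {LL, A, A, M}, 4 items in all.
That gives (4)!/(2!) = 12 arrangements.

12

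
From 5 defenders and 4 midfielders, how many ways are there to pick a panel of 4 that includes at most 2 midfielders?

105

Split by how many midfielders are chosen (0 through 2).
Sum: C(4,0)·C(5,4) + C(4,1)·C(5,3) + C(4,2)·C(5,2) = 5 + 40 + 60 = 105.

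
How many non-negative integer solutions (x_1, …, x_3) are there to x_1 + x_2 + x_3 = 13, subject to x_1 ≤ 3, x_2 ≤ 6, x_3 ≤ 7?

By stars and bars, unrestricted non-negative solutions to x_1+…+x_3 = 13 number C(13+2,2) = 105.
Subtract solutions that violate a single cap (substitute x_i' = x_i − (cap_i+1)): x_1 ≥ 4 gives C(11,2) = 55; x_2 ≥ 7 gives C(8,2) = 28; x_3 ≥ 8 gives C(7,2) = 21. Together 104.
Add back pairs where two caps are both exceeded: 6 + 3 + 0 = 9.
By inclusion–exclusion the count is 105 − 104 + 9 = 10.

10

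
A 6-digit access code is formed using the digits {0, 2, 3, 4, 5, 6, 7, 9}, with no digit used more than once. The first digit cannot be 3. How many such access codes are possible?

17640

The first digit has 8−1 = 7 choices (anything except 3).
The remaining 5 digits are filled from the other 7 symbols without repetition: 7 × 6 × 5 × 4 × 3 = 2520.
Total: 7 × 2520 = 17640.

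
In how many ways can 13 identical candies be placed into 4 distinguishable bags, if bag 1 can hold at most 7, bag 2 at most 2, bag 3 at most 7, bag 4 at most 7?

136

By stars and bars, unrestricted non-negative solutions to x_1+…+x_4 = 13 number C(13+3,3) = 560.
Subtract solutions that violate a single cap (substitute x_i' = x_i − (cap_i+1)): x_1 ≥ 8 gives C(8,3) = 56; x_2 ≥ 3 gives C(13,3) = 286; x_3 ≥ 8 gives C(8,3) = 56; x_4 ≥ 8 gives C(8,3) = 56. Together 454.
Add back pairs where two caps are both exceeded: 10 + 0 + 0 + 10 + 10 + 0 = 30.
By inclusion–exclusion the count is 560 − 454 + 30 = 136.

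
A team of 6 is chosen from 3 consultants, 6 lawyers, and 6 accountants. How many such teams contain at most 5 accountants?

5004

Split by how many accountants are chosen (0 through 5).
Sum: C(6,0)·C(9,6) + C(6,1)·C(9,5) + C(6,2)·C(9,4) + C(6,3)·C(9,3) + C(6,4)·C(9,2) + C(6,5)·C(9,1) = 84 + 756 + 1890 + 1680 + 540 + 54 = 5004.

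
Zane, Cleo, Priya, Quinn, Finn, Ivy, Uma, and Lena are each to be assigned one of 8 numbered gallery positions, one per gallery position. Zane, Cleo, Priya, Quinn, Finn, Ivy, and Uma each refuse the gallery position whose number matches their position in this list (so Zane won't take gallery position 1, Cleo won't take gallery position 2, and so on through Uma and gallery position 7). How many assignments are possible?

16687

Let Aᵢ (for 1 ≤ i ≤ 7) be the placements that put person i in their forbidden gallery position. Any j of these fix j positions, leaving (8−j)! ways to fill the rest, and there are C(7,j) ways to pick which j.
By inclusion–exclusion, the number of valid placements is Σ_{j=0}^{7} (−1)^j C(7,j)·(8−j)!.
Computing: 40320 − 35280 + 15120 − 4200 + 840 − 126 + 14 − 1 = 16687.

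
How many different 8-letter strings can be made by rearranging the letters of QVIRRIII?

840

QVIRRIII has 8 letters with I appearing 4 times and R appearing twice.
The number of distinct arrangements is 8!/(4!·2!) = 40320/48 = 840.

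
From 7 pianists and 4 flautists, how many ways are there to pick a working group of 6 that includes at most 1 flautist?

91

Split by how many flautists are chosen (0 through 1).
Sum: C(4,0)·C(7,6) + C(4,1)·C(7,5) = 7 + 84 = 91.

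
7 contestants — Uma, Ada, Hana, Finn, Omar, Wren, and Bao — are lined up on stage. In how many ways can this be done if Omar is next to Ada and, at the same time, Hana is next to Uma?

Treat {Omar,Ada} as one block (2 orders) and {Hana,Uma} as another (2 orders).
That leaves 5 units to arrange: 2 × 2 × 5! = 4 × 120 = 480.

480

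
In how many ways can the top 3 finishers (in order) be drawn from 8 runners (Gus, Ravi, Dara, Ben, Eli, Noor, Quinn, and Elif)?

There are 8 choices for 1st place, 7 for 2nd, and 6 for 3rd.
That gives 8 × 7 × 6 = 336.

336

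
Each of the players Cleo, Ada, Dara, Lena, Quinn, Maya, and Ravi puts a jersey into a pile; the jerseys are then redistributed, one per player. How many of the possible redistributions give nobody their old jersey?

Count assignments avoiding every fixed point. For any j of the 7 players fixed to their old jersey, the other 7−j can be arranged in (7−j)! ways.
By inclusion–exclusion this is Σ_{j=0}^{7} (−1)^j C(7,j)·(7−j)!.
Computing: 5040 − 5040 + 2520 − 840 + 210 − 42 + 7 − 1 = 1854.

1854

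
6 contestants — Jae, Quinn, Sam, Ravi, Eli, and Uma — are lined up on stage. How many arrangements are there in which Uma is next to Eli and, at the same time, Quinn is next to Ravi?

Treat {Uma,Eli} as one block (2 orders) and {Quinn,Ravi} as another (2 orders).
That leaves 4 units to arrange: 2 × 2 × 4! = 4 × 24 = 96.

96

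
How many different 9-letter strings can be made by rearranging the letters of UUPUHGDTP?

Letter multiplicities in UUPUHGDTP: D×1, G×1, H×1, P×2, T×1, U×3.
So there are 9! / (3!·2!) = 30240 distinguishable arrangements.

30240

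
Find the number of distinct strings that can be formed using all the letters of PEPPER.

60

The 6 letters of PEPPER have repeats: E appearing twice and P appearing 3 times.
Dividing 6! = 720 by 3!·2! = 12 for the repeated letters gives 60.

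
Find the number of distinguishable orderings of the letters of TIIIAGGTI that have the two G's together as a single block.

840

Treat the 2 copies of G as a single block. The multiset to arrange is then {GG, A, I, I, I, I, T, T}, 8 items in all.
That gives (8)!/(4!·2!) = 840 arrangements.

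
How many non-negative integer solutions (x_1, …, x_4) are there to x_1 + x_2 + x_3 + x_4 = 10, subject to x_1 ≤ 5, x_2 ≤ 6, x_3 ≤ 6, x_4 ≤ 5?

By stars and bars, unrestricted non-negative solutions to x_1+…+x_4 = 10 number C(10+3,3) = 286.
Subtract solutions that violate a single cap (substitute x_i' = x_i − (cap_i+1)): x_1 ≥ 6 gives C(7,3) = 35; x_2 ≥ 7 gives C(6,3) = 20; x_3 ≥ 7 gives C(6,3) = 20; x_4 ≥ 6 gives C(7,3) = 35. Together 110.
No two caps can be exceeded simultaneously, so the pair terms are all 0.
By inclusion–exclusion the count is 286 − 110 + 0 = 176.

176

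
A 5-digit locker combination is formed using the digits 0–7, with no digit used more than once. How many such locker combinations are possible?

6720

With no repetition, fill the 5 digits in order: 8 choices, then 7, down to 4.
8 × 7 × 6 × 5 × 4 = 6720.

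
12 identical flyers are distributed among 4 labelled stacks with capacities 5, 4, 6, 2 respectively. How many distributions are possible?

45

Ignoring the caps, the number of non-negative solutions to x_1+…+x_4 = 12 is C(15,3) = 455.
Subtract solutions that violate a single cap (substitute x_i' = x_i − (cap_i+1)): x_1 ≥ 6 gives C(9,3) = 84; x_2 ≥ 5 gives C(10,3) = 120; x_3 ≥ 7 gives C(8,3) = 56; x_4 ≥ 3 gives C(12,3) = 220. Together 480.
Add back pairs where two caps are both exceeded: 4 + 0 + 20 + 1 + 35 + 10 = 70.
By inclusion–exclusion the count is 455 − 480 + 70 = 45.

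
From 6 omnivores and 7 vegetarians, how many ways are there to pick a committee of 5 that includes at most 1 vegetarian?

111

Split by how many vegetarians are chosen (0 through 1).
Sum: C(7,0)·C(6,5) + C(7,1)·C(6,4) = 6 + 105 = 111.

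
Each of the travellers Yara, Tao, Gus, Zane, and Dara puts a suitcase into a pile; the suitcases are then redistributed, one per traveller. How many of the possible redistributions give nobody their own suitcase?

Let Aᵢ be the assignments in which traveller i gets their own suitcase. We want the size of the complement of A₁∪…∪A_5.
By inclusion–exclusion this is Σ_{j=0}^{5} (−1)^j C(5,j)·(5−j)!.
Computing: 120 − 120 + 60 − 20 + 5 − 1 = 44.

44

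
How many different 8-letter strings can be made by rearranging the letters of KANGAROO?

The 8 letters of KANGAROO have repeats: A appearing twice and O appearing twice.
Dividing 8! = 40320 by 2!·2! = 4 for the repeated letters gives 10080.

10080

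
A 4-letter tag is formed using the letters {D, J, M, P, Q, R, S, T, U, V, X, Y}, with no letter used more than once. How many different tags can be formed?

11880

This is a permutation of 4 out of 12: P(12,4) = 12!/8!.
12 × 11 × 10 × 9 = 11880.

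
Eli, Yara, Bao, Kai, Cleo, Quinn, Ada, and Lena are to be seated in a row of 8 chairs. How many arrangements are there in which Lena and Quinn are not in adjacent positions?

There are 8! = 40320 arrangements in all. If Lena and Quinn are adjacent, merging them into one block gives 2·(7)! = 10080 arrangements.
So 40320 − 10080 = 30240 arrangements keep them apart.

30240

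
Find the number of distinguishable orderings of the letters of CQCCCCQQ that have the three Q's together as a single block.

Treat the 3 copies of Q as a single block. The multiset to arrange is then {QQQ, C, C, C, C, C}, 6 items in all.
That gives (6)!/(5!) = 6 arrangements.

6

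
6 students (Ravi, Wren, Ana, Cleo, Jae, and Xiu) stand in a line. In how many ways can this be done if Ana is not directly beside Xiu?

There are 6! = 720 arrangements in all. If Ana and Xiu are adjacent, merging them into one block gives 2·(5)! = 240 arrangements.
So 720 − 240 = 480 arrangements keep them apart.

480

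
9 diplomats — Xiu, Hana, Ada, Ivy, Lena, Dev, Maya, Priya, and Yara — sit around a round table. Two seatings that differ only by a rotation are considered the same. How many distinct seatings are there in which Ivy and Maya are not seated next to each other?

All circular seatings of 9 people number (8)! = 40320.
Those with Ivy next to Maya: fuse the pair into one unit and seat 8 units around a circle — 2·(7)! = 10080.
Subtracting, 40320 − 10080 = 30240.

30240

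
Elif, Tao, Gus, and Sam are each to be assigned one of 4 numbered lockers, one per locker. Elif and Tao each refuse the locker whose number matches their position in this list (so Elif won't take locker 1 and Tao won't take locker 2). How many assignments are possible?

14

Let Aᵢ (for i ∈ {1, 2}) be the placements that put person i in their forbidden locker. Any j of these fix j positions, leaving (4−j)! ways to fill the rest, and there are C(2,j) ways to pick which j.
By inclusion–exclusion, the number of valid placements is Σ_{j=0}^{2} (−1)^j C(2,j)·(4−j)!.
Computing: 24 − 12 + 2 = 14.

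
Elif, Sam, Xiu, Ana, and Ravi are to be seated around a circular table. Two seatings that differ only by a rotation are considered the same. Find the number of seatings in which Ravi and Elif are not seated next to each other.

Without the restriction there are (4)! = 24 seatings.
Seatings with Ravi beside Elif: treat them as a block with 2 internal orders, giving 2 × (3)! = 12.
Subtracting, 24 − 12 = 12.

12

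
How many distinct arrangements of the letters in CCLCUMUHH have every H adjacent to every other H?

3360

Treat the 2 copies of H as a single block. The multiset to arrange is then {HH, C, C, C, L, M, U, U}, 8 items in all.
That gives (8)!/(3!·2!) = 3360 arrangements.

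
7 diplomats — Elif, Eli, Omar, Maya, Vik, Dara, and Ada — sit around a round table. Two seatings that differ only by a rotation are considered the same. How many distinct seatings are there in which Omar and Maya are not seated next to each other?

480

All circular seatings of 7 people number (6)! = 720.
Seatings with Omar beside Maya: treat them as a block with 2 internal orders, giving 2 × (5)! = 240.
Subtracting, 720 − 240 = 480.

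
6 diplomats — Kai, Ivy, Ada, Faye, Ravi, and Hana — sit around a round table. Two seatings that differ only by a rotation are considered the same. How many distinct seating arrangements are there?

Fix one person's seat to break rotational symmetry; the remaining 5 people can be arranged in (5)! = 120 ways.

120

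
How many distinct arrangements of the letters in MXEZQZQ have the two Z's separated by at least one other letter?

Total arrangements of MXEZQZQ: 7!/(2!·2!) = 1260.
Arrangements with the Z's together: treat ZZ as one letter, giving (6)!/(2!) = 360.
Hence 1260 − 360 = 900.

900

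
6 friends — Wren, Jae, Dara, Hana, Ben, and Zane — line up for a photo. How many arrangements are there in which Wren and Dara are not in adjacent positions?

There are 6! = 720 arrangements in all. If Wren and Dara are adjacent, merging them into one block gives 2·(5)! = 240 arrangements.
So 720 − 240 = 480 arrangements keep them apart.

480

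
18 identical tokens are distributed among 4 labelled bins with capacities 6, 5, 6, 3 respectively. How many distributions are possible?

10

Without the upper bounds there are C(21,3) = 1330 ways to split 18 among 4 bins.
Subtract solutions that violate a single cap (substitute x_i' = x_i − (cap_i+1)): x_1 ≥ 7 gives C(14,3) = 364; x_2 ≥ 6 gives C(15,3) = 455; x_3 ≥ 7 gives C(14,3) = 364; x_4 ≥ 4 gives C(17,3) = 680. Together 1863.
Add back pairs where two caps are both exceeded: 56 + 35 + 120 + 56 + 165 + 120 = 552.
Subtract triples: 0 + 4 + 1 + 4 = 9.
By inclusion–exclusion the count is 1330 − 1863 + 552 − 9 = 10.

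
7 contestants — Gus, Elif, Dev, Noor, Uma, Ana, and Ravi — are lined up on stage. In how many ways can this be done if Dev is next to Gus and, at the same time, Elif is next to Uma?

Treat {Dev,Gus} as one block (2 orders) and {Elif,Uma} as another (2 orders).
That leaves 5 units to arrange: 2 × 2 × 5! = 4 × 120 = 480.

480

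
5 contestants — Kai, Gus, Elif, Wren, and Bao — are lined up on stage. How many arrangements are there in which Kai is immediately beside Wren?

48

Treat {Kai, Wren} as a single unit. There are 4 units to order, and the pair itself can be ordered 2 ways.
That gives 2 × 4! = 2 × 24 = 48.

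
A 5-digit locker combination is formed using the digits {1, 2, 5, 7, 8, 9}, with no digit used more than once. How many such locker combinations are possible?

This is a permutation of 5 out of 6: P(6,5) = 6!/1!.
6 × 5 × 4 × 3 × 2 = 720.

720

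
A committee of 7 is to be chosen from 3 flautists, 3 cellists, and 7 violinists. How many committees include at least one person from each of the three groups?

With no constraint there are C(13,7) = 1716 possible selections.
Selections missing a whole group: no flautists → C(10,7) = 120; no cellists → C(10,7) = 120; no violinists → C(6,7) = 0.
Add back selections omitting two groups (i.e. drawn from a single group): C(3,7) + C(3,7) + C(7,7) = 1.
By inclusion–exclusion: 1716 − 240 + 1 = 1477.

1477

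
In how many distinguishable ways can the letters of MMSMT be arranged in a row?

The 5 letters of MMSMT have repeats: M appearing 3 times.
So there are 5! / (3!) = 20 distinguishable arrangements.

20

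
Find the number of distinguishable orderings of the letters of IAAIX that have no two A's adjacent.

Total arrangements of IAAIX: 5!/(2!·2!) = 30.
Arrangements with the A's together: treat AA as one letter, giving (4)!/(2!) = 12.
Subtracting, 30 − 12 = 18 arrangements keep the A's apart.

18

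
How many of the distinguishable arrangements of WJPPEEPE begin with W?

With the first slot taken by W, it remains to arrange the other 7 letters (JPPEEPE).
Those 7 letters have E appearing 3 times and P appearing 3 times, giving (7)!/(3!·3!) = 140.

140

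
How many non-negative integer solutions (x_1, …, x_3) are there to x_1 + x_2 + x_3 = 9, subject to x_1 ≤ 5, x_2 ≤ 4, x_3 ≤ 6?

Ignoring the caps, the number of non-negative solutions to x_1+…+x_3 = 9 is C(11,2) = 55.
Subtract solutions that violate a single cap (substitute x_i' = x_i − (cap_i+1)): x_1 ≥ 6 gives C(5,2) = 10; x_2 ≥ 5 gives C(6,2) = 15; x_3 ≥ 7 gives C(4,2) = 6. Together 31.
No two caps can be exceeded simultaneously, so the pair terms are all 0.
By inclusion–exclusion the count is 55 − 31 + 0 = 24.

24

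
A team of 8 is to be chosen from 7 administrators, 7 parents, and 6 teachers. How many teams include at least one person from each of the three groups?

Total 8-person selections from all 20: C(20,8) = 125970.
Subtract selections that omit an entire group: no administrators → C(13,8) = 1287; no parents → C(13,8) = 1287; no teachers → C(14,8) = 3003.
Add back selections omitting two groups (i.e. drawn from a single group): C(7,8) + C(7,8) + C(6,8) = 0.
By inclusion–exclusion: 125970 − 5577 + 0 = 120393.

120393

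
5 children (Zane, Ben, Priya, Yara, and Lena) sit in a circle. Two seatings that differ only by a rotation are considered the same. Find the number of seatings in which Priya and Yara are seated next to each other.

12

Treat {Priya, Yara} as one unit (2 internal orders) and seat the resulting 4 units around the table: (3)! circular arrangements.
So 2 × (3)! = 2 × 6 = 12.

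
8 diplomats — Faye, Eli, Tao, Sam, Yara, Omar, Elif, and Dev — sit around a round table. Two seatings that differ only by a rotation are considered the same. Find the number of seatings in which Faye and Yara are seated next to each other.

1440

Glue Faye and Yara into a block (2 internal orders). Seating 7 units around a circle gives (6)! arrangements.
So 2 × (6)! = 2 × 720 = 1440.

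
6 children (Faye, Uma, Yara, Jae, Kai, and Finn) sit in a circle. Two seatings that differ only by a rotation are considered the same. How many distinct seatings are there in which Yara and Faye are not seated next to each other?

72

All circular seatings of 6 people number (5)! = 120.
Seatings with Yara beside Faye: treat them as a block with 2 internal orders, giving 2 × (4)! = 48.
Subtracting, 120 − 48 = 72.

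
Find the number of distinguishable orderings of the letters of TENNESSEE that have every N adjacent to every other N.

Treat the 2 copies of N as a single block. The multiset to arrange is then {NN, E, E, E, E, S, S, T}, 8 items in all.
That gives (8)!/(4!·2!) = 840 arrangements.

840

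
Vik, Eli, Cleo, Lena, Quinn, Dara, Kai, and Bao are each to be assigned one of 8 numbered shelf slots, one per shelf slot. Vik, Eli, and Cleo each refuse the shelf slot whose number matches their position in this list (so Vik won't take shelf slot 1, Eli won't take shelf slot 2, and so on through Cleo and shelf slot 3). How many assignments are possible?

Let Aᵢ (for i ∈ {1, 2, 3}) be the placements that put person i in their forbidden shelf slot. Any j of these fix j positions, leaving (8−j)! ways to fill the rest, and there are C(3,j) ways to pick which j.
By inclusion–exclusion, the number of valid placements is Σ_{j=0}^{3} (−1)^j C(3,j)·(8−j)!.
Computing: 40320 − 15120 + 2160 − 120 = 27240.

27240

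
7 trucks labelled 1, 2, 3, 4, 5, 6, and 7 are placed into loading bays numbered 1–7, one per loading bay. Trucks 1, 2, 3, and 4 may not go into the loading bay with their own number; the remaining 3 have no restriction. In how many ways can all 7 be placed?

2790

Let Aᵢ (for 1 ≤ i ≤ 4) be the placements that put truck i in its forbidden loading bay. Any j of these fix j positions, leaving (7−j)! ways to fill the rest, and there are C(4,j) ways to pick which j.
By inclusion–exclusion, the number of valid placements is Σ_{j=0}^{4} (−1)^j C(4,j)·(7−j)!.
Computing: 5040 − 2880 + 720 − 96 + 6 = 2790.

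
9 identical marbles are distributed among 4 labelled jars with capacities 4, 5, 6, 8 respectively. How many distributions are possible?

Without the upper bounds there are C(12,3) = 220 ways to split 9 among 4 jars.
Subtract solutions that violate a single cap (substitute x_i' = x_i − (cap_i+1)): x_1 ≥ 5 gives C(7,3) = 35; x_2 ≥ 6 gives C(6,3) = 20; x_3 ≥ 7 gives C(5,3) = 10; x_4 ≥ 9 gives C(3,3) = 1. Together 66.
No two caps can be exceeded simultaneously, so the pair terms are all 0.
By inclusion–exclusion the count is 220 − 66 + 0 = 154.

154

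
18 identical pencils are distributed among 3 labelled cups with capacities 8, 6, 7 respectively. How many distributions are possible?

Ignoring the caps, the number of non-negative solutions to x_1+…+x_3 = 18 is C(20,2) = 190.
Subtract solutions that violate a single cap (substitute x_i' = x_i − (cap_i+1)): x_1 ≥ 9 gives C(11,2) = 55; x_2 ≥ 7 gives C(13,2) = 78; x_3 ≥ 8 gives C(12,2) = 66. Together 199.
Add back pairs where two caps are both exceeded: 6 + 3 + 10 = 19.
By inclusion–exclusion the count is 190 − 199 + 19 = 10.

10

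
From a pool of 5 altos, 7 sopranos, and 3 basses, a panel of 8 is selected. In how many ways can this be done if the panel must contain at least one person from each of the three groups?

Total 8-person selections from all 15: C(15,8) = 6435.
Selections missing a whole group: no altos → C(10,8) = 45; no sopranos → C(8,8) = 1; no basses → C(12,8) = 495.
Add back selections omitting two groups (i.e. drawn from a single group): C(5,8) + C(7,8) + C(3,8) = 0.
By inclusion–exclusion: 6435 − 541 + 0 = 5894.

5894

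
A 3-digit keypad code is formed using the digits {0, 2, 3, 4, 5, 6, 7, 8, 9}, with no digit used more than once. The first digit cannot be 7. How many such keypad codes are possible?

448

The first digit has 9−1 = 8 choices (anything except 7).
The remaining 2 digits are filled from the other 8 symbols without repetition: 8 × 7 = 56.
Total: 8 × 56 = 448.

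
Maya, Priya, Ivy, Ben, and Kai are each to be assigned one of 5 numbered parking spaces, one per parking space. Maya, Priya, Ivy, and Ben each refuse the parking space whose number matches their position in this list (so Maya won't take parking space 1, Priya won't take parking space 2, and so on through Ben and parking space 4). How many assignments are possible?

Let Aᵢ (for 1 ≤ i ≤ 4) be the placements that put person i in their forbidden parking space. Any j of these fix j positions, leaving (5−j)! ways to fill the rest, and there are C(4,j) ways to pick which j.
By inclusion–exclusion, the number of valid placements is Σ_{j=0}^{4} (−1)^j C(4,j)·(5−j)!.
Computing: 120 − 96 + 36 − 8 + 1 = 53.

53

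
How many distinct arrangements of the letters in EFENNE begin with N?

20

With the first slot taken by N, it remains to arrange the other 5 letters (EFENE).
Those 5 letters have E appearing 3 times, giving (5)!/(3!) = 20.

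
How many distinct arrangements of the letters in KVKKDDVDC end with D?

1680

Fix D in the last position and arrange the remaining 8 letters.
Those 8 letters have D appearing twice, K appearing 3 times, and V appearing twice, giving (8)!/(3!·2!·2!) = 1680.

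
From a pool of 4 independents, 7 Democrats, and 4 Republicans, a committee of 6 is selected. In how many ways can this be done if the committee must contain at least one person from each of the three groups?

With no constraint there are C(15,6) = 5005 possible selections.
Subtract selections that omit an entire group: no independents → C(11,6) = 462; no Democrats → C(8,6) = 28; no Republicans → C(11,6) = 462.
Add back selections omitting two groups (i.e. drawn from a single group): C(4,6) + C(7,6) + C(4,6) = 7.
By inclusion–exclusion: 5005 − 952 + 7 = 4060.

4060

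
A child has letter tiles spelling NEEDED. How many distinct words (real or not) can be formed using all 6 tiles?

NEEDED has 6 letters with D appearing twice and E appearing 3 times.
So there are 6! / (3!·2!) = 60 distinguishable arrangements.

60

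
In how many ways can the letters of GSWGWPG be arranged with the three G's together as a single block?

60

Treat the 3 copies of G as a single block. The multiset to arrange is then {GGG, P, S, W, W}, 5 items in all.
That gives (5)!/(2!) = 60 arrangements.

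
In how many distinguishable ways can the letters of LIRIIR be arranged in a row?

LIRIIR has 6 letters with I appearing 3 times and R appearing twice.
So there are 6! / (3!·2!) = 60 distinguishable arrangements.

60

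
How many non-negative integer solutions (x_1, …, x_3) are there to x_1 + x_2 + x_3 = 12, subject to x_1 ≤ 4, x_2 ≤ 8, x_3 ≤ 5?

By stars and bars, unrestricted non-negative solutions to x_1+…+x_3 = 12 number C(12+2,2) = 91.
Subtract solutions that violate a single cap (substitute x_i' = x_i − (cap_i+1)): x_1 ≥ 5 gives C(9,2) = 36; x_2 ≥ 9 gives C(5,2) = 10; x_3 ≥ 6 gives C(8,2) = 28. Together 74.
Add back pairs where two caps are both exceeded: 0 + 3 + 0 = 3.
By inclusion–exclusion the count is 91 − 74 + 3 = 20.

20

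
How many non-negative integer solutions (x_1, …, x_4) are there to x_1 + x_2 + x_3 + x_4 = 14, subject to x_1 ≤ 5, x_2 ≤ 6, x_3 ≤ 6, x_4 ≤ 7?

By stars and bars, unrestricted non-negative solutions to x_1+…+x_4 = 14 number C(14+3,3) = 680.
Subtract solutions that violate a single cap (substitute x_i' = x_i − (cap_i+1)): x_1 ≥ 6 gives C(11,3) = 165; x_2 ≥ 7 gives C(10,3) = 120; x_3 ≥ 7 gives C(10,3) = 120; x_4 ≥ 8 gives C(9,3) = 84. Together 489.
Add back pairs where two caps are both exceeded: 4 + 4 + 1 + 1 + 0 + 0 = 10.
By inclusion–exclusion the count is 680 − 489 + 10 = 201.

201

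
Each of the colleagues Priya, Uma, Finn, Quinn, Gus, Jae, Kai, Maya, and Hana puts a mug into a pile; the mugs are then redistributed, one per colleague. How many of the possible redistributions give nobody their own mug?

133496

This is the derangement count D_9: permutations of 9 items with no fixed point.
By inclusion–exclusion this is Σ_{j=0}^{9} (−1)^j C(9,j)·(9−j)!.
Computing: 362880 − 362880 + 181440 − 60480 + 15120 − 3024 + 504 − 72 + 9 − 1 = 133496.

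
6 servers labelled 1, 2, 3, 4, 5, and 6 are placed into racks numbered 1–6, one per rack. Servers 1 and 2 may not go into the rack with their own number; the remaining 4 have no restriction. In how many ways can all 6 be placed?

Let Aᵢ (for i ∈ {1, 2}) be the placements that put server i in its forbidden rack. Any j of these fix j positions, leaving (6−j)! ways to fill the rest, and there are C(2,j) ways to pick which j.
By inclusion–exclusion, the number of valid placements is Σ_{j=0}^{2} (−1)^j C(2,j)·(6−j)!.
Computing: 720 − 240 + 24 = 504.

504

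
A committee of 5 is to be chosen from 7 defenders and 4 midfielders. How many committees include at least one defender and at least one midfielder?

441

Unrestricted: C(11,5) = 462 ways to pick any 5 of the 11.
Subtract selections that omit an entire group: no defenders → C(4,5) = 0; no midfielders → C(7,5) = 21.
Both groups omitted at once is impossible, so 462 − 21 = 441.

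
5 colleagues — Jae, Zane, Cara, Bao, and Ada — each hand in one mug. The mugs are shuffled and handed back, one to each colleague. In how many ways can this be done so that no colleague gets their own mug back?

Count assignments avoiding every fixed point. For any j of the 5 colleagues fixed to their own mug, the other 5−j can be arranged in (5−j)! ways.
By inclusion–exclusion this is Σ_{j=0}^{5} (−1)^j C(5,j)·(5−j)!.
Computing: 120 − 120 + 60 − 20 + 5 − 1 = 44.

44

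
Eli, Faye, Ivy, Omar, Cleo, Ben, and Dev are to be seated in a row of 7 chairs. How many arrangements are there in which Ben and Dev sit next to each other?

Glue Ben and Dev into one block (2 internal orders), leaving 6 units to arrange in a row.
That gives 2 × 6! = 2 × 720 = 1440.

1440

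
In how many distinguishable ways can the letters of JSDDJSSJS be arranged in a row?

JSDDJSSJS has 9 letters with D appearing twice, J appearing 3 times, and S appearing 4 times.
So there are 9! / (4!·3!·2!) = 1260 distinguishable arrangements.

1260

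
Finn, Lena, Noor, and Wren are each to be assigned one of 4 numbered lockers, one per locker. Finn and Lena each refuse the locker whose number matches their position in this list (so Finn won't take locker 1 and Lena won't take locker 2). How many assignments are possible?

14

Let Aᵢ (for i ∈ {1, 2}) be the placements that put person i in their forbidden locker. Any j of these fix j positions, leaving (4−j)! ways to fill the rest, and there are C(2,j) ways to pick which j.
By inclusion–exclusion, the number of valid placements is Σ_{j=0}^{2} (−1)^j C(2,j)·(4−j)!.
Computing: 24 − 12 + 2 = 14.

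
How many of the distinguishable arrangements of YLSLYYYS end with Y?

With the last slot taken by Y, it remains to arrange the other 7 letters (LSLYYYS).
Those 7 letters have L appearing twice, S appearing twice, and Y appearing 3 times, giving (7)!/(3!·2!·2!) = 210.

210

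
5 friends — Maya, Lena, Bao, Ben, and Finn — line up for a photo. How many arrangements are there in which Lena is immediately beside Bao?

48

Place the 3 others and the Lena-Bao pair as 4 objects in a line; the pair has 2 internal arrangements.
That gives 2 × 4! = 2 × 24 = 48.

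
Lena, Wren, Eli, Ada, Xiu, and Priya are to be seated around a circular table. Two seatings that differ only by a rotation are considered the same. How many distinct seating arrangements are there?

Seat Lena anywhere (absorbing the rotational symmetry), then permute the other 5: (5)! = 120.

120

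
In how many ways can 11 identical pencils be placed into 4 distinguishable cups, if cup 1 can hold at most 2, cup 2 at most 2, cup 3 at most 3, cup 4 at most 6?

Without the upper bounds there are C(14,3) = 364 ways to split 11 among 4 cups.
Subtract solutions that violate a single cap (substitute x_i' = x_i − (cap_i+1)): x_1 ≥ 3 gives C(11,3) = 165; x_2 ≥ 3 gives C(11,3) = 165; x_3 ≥ 4 gives C(10,3) = 120; x_4 ≥ 7 gives C(7,3) = 35. Together 485.
Add back pairs where two caps are both exceeded: 56 + 35 + 4 + 35 + 4 + 1 = 135.
Subtract triples: 4 + 0 + 0 + 0 = 4.
By inclusion–exclusion the count is 364 − 485 + 135 − 4 = 10.

10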